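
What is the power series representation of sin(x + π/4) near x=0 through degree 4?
√(2)·x^4/48 - √(2)·x^3/12 - √(2)·x^2/4 + √(2)·x/2 + √(2)/2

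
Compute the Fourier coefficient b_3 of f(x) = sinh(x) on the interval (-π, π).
b_3 = (1/π) ∫_{-π}^{π} f(x)·sin(3x) dx.
Evaluate the integral (use parity and integration by parts as needed): b_3 = 3·sinh(π)/(5·π).

Final answer: 3·sinh(π)/(5·π)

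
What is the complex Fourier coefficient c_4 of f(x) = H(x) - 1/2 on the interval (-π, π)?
Compute the real Fourier coefficients first: a_4 = 0, b_4 = 0.
Then c_4 = (a_4 − i·b_4)/2 = 0.

Final answer: 0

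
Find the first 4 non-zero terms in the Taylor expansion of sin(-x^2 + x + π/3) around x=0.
x^3·(-1/12 + √(3)/2) + x^2·(-1/2 - √(3)/4) + x/2 + √(3)/2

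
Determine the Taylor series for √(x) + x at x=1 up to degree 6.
2 + 3·(x - 1)/2 - (x - 1)^2/8 + (x - 1)^3/16 - 5·(x - 1)^4/128 + 7·(x - 1)^5/256 - 21·(x - 1)^6/1024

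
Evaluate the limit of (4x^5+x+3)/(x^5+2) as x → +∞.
This is an ∞/∞ indeterminate form as x → +∞.
Divide numerator and denominator by x^5 and let the lower-order terms vanish; the leading terms give 4/1 = 4.
Limit = 4.

Final answer: 4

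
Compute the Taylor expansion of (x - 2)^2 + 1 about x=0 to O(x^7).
x^2 - 4·x + 5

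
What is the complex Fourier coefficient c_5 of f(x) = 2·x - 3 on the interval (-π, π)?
Compute the real Fourier coefficients first: a_5 = 0, b_5 = 4/5.
Then c_5 = (a_5 − i·b_5)/2 = -2·i/5.

Final answer: -2·i/5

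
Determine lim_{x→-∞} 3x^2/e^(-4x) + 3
The quotient is an ∞/∞ indeterminate form as x → -∞.
Compare growth rates of the dominant terms (exponentials ≫ polynomials ≫ logarithms), or apply L'Hôpital's rule; the quotient → 0.
Adding the constant: 0 + 3 = 3. Limit = 3.

Final answer: 3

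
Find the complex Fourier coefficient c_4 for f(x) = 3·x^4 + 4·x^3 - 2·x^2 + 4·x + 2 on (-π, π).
Compute the real Fourier coefficients first: a_4 = -17/16 + 3·π^2/2, b_4 = -2·π^2 - 5/4.
Then c_4 = (a_4 − i·b_4)/2 = -17/32 + 3·π^2/4 + 5·i/8 + i·π^2.

Final answer: -17/32 + 3·π^2/4 + 5·i/8 + i·π^2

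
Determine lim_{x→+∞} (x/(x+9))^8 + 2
As x → +∞: x/(x+9) = 1/(1 + 9/x) → 1, and the 8th power of a limit-1 base also → 1; with the additive constant, 1 + 2 = 3.
Limit = 3.

Final answer: 3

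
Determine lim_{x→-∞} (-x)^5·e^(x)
This is a 0·∞ indeterminate form at x → -∞.
Rewrite the product as (-x)^5 / e^(-x) (an ∞/∞ form) and apply L'Hôpital, or use the standard hierarchy e^(|x|) ≫ |(-x)^5| as x → -∞.
The indeterminate product → 0, so the limit = 0.

Final answer: 0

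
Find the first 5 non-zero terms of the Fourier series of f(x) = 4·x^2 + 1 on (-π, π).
-16·cos(x) + 4·cos(2·x) - 16·cos(3·x)/9 + cos(4·x) + 1 + 4·π^2/3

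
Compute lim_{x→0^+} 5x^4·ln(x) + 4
The product is a 0·∞ indeterminate form at x → 0⁺.
Rewrite the product as 5·ln(x) / x^(-4) and apply L'Hôpital, or use the standard hierarchy x^(-4) ≫ |ln x| as x → 0⁺.
The indeterminate product → 0, so the limit = 4.

Final answer: 4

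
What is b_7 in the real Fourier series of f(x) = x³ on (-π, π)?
b_7 = (1/π) ∫_{-π}^{π} f(x)·sin(7x) dx.
Evaluate the integral (use parity and integration by parts as needed): b_7 = -12/343 + 2·π^2/7.

Final answer: -12/343 + 2·π^2/7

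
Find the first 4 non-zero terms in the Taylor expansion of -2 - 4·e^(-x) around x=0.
2·x^3/3 - 2·x^2 + 4·x - 6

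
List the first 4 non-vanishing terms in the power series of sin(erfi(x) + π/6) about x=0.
x^3·(-2·√(3)/(3·π^(3/2)) + √(3)/(3·√(π))) - x^2/π + √(3)·x/√(π) + 1/2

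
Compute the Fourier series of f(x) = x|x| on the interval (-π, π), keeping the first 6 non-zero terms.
(-8 + 2·π^2)·sin(x)/π - π·sin(2·x) + (-8 + 18·π^2)·sin(3·x)/(27·π) - π·sin(4·x)/2 + (-8 + 50·π^2)·sin(5·x)/(125·π) - π·sin(6·x)/3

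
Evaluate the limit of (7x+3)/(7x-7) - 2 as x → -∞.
Evaluate the dominant behaviour as x → -∞; each term tends to a finite value or vanishes.
Limit = -1.

Final answer: -1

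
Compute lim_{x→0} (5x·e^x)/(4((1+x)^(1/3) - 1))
Both numerator and denominator → 0 as x → 0; this is a 0/0 indeterminate form.
Expand each to leading order near x = 0: numerator ~ 5·x, denominator ~ 4·x/3.
The limit of the ratio is 15/4.

Final answer: 15/4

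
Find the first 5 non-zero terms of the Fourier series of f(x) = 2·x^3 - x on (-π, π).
(-26 + 4·π^2)·sin(x) + (4 - 2·π^2)·sin(2·x) + (-14/9 + 4·π^2/3)·sin(3·x) + (7/8 - π^2)·sin(4·x) + (-74/125 + 4·π^2/5)·sin(5·x)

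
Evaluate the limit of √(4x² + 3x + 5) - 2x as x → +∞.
As x → +∞: multiply by the conjugate to get (3x+5)/(√(4x²+3x+5)+2x); the denominator ~ 4x, so the limit is 3/4.
Limit = 3/4.

Final answer: 3/4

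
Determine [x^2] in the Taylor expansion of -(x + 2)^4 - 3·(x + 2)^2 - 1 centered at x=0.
Expand to order 2: -(x + 2)^4 - 3·(x + 2)^2 - 1 = -27·x^2 - 44·x - 29 + O(x^3).
The coefficient of x^2 is -27.

Final answer: -27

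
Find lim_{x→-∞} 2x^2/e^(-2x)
This is an ∞/∞ indeterminate form as x → -∞.
Compare growth rates of the dominant terms (exponentials ≫ polynomials ≫ logarithms), or apply L'Hôpital's rule; the quotient → 0.
Limit = 0.

Final answer: 0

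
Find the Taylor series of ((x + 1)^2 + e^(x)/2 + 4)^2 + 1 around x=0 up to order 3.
43·x^3/6 + 20·x^2 + 55·x/2 + 125/4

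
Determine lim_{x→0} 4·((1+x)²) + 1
Direct substitution at x = 0 gives 5.

Final answer: 5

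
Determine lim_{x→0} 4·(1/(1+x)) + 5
Direct substitution at x = 0 gives 9.

Final answer: 9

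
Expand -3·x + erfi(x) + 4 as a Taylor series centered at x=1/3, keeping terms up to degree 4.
erfi(1/3) + 3 + (-3·√(π) + 2·e^(1/9))·(x - 1/3)/√(π) + 2·e^(1/9)·(x - 1/3)^2/(3·√(π)) + 22·e^(1/9)·(x - 1/3)^3/(27·√(π)) + 29·e^(1/9)·(x - 1/3)^4/(81·√(π))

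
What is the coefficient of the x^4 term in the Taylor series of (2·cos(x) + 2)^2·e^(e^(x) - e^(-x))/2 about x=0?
Expand to order 4: (2·cos(x) + 2)^2·e^(e^(x) - e^(-x))/2 = 7·x^4/2 + 16·x^3/3 + 12·x^2 + 16·x + 8 + O(x^5).
The coefficient of x^4 is 7/2.

Final answer: 7/2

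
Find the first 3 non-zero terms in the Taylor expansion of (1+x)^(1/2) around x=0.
-x^2/8 + x/2 + 1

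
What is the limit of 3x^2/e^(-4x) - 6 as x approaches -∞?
The quotient is an ∞/∞ indeterminate form as x → -∞.
Compare growth rates of the dominant terms (exponentials ≫ polynomials ≫ logarithms), or apply L'Hôpital's rule; the quotient → 0.
Adding the constant: 0 - 6 = -6. Limit = -6.

Final answer: -6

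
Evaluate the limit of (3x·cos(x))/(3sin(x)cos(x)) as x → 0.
Both numerator and denominator → 0 as x → 0; this is a 0/0 indeterminate form.
Expand each to leading order near x = 0: numerator ~ 3·x, denominator ~ 3·x.
The limit of the ratio is 1.

Final answer: 1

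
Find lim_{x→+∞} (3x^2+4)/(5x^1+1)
This is an ∞/∞ indeterminate form as x → +∞.
Divide numerator and denominator by x^2 and let the lower-order terms vanish; the numerator's degree 2 exceeds the denominator's degree 1, so the quotient diverges.
Limit = ∞.

Final answer: ∞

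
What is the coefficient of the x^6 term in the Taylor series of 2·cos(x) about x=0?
Expand to order 6: 2·cos(x) = -x^6/360 + x^4/12 - x^2 + 2 + O(x^7).
The coefficient of x^6 is -1/360.

Final answer: -1/360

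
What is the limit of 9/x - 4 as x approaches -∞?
Evaluate the dominant behaviour as x → -∞; each term tends to a finite value or vanishes.
Limit = -4.

Final answer: -4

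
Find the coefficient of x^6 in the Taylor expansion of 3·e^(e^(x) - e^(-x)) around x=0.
Expand to order 6: 3·e^(e^(x) - e^(-x)) = 28·x^6/15 + 57·x^5/20 + 4·x^4 + 5·x^3 + 6·x^2 + 6·x + 3 + O(x^7).
The coefficient of x^6 is 28/15.

Final answer: 28/15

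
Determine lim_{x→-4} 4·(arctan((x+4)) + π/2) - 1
Direct substitution at x = -4 gives -1 + 2·π.

Final answer: -1 + 2·π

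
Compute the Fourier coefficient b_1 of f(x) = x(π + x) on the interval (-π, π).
b_1 = (1/π) ∫_{-π}^{π} f(x)·sin(1x) dx.
Evaluate the integral (use parity and integration by parts as needed): b_1 = 2·π.

Final answer: 2·π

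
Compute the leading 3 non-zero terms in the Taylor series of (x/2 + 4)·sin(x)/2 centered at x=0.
-x^3/3 + x^2/4 + 2·x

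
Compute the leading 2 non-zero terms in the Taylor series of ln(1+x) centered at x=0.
-x^2/2 + x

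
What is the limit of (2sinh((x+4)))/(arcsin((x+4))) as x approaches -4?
Both numerator and denominator → 0 as x → -4; this is a 0/0 indeterminate form.
Expand each to leading order near x = -4: numerator ~ 2·(x + 4), denominator ~ (x + 4).
The limit of the ratio is 2.

Final answer: 2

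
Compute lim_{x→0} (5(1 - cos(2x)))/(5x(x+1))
Both numerator and denominator → 0 as x → 0; this is a 0/0 indeterminate form.
Expand each to leading order near x = 0: numerator ~ 10·x^2, denominator ~ 5·x.
The limit of the ratio is 0.

Final answer: 0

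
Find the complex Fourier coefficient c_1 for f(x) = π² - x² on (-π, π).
Compute the real Fourier coefficients first: a_1 = 4, b_1 = 0.
Then c_1 = (a_1 − i·b_1)/2 = 2.

Final answer: 2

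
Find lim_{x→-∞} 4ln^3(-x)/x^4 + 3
The quotient is an ∞/∞ indeterminate form as x → -∞.
Compare growth rates of the dominant terms (exponentials ≫ polynomials ≫ logarithms), or apply L'Hôpital's rule; the quotient → 0.
Adding the constant: 0 + 3 = 3. Limit = 3.

Final answer: 3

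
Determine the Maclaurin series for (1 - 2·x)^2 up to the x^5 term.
4·x^2 - 4·x + 1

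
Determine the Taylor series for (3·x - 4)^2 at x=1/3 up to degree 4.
9 - 18·(x - 1/3) + 9·(x - 1/3)^2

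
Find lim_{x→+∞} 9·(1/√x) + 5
Evaluate the dominant behaviour as x → +∞; each term tends to a finite value or vanishes.
Limit = 5.

Final answer: 5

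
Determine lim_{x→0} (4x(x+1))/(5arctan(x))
Both numerator and denominator → 0 as x → 0; this is a 0/0 indeterminate form.
Expand each to leading order near x = 0: numerator ~ 4·x, denominator ~ 5·x.
The limit of the ratio is 4/5.

Final answer: 4/5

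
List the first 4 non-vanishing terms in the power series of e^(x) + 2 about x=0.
x^3/6 + x^2/2 + x + 3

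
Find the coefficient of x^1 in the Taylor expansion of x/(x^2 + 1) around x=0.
Expand to order 1: x/(x^2 + 1) = x + O(x^2).
The coefficient of x^1 is 1.

Final answer: 1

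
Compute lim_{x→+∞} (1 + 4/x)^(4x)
As x → +∞: write (1 + 4/x)^(4x) = ((1 + 4/x)^x)^4 → (e^4)^4 = e^16.
Limit = e^(16).

Final answer: e^(16)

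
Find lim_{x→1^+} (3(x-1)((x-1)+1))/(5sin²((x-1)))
Both numerator and denominator → 0 as x → 1^+; this is a 0/0 indeterminate form.
Expand each to leading order near x = 1: numerator ~ 3·(x - 1), denominator ~ 5·(x - 1)^2.
The limit of the ratio is ∞.

Final answer: ∞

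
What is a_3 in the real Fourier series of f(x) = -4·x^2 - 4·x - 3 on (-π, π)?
a_3 = (1/π) ∫_{-π}^{π} f(x)·cos(3x) dx.
Evaluate the integral (use parity and integration by parts as needed): a_3 = 16/9.

Final answer: 16/9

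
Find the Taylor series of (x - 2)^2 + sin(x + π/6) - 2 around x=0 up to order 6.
-x^6/1440 + √(3)·x^5/240 + x^4/48 - √(3)·x^3/12 + 3·x^2/4 + x·(-4 + √(3)/2) + 5/2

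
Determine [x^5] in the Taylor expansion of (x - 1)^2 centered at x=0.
Expand to order 5: (x - 1)^2 = x^2 - 2·x + 1 + O(x^6).
The coefficient of x^5 is 0.

Final answer: 0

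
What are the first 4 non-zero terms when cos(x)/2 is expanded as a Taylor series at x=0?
-x^6/1440 + x^4/48 - x^2/4 + 1/2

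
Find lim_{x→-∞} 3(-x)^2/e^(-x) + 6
The quotient is an ∞/∞ indeterminate form as x → -∞.
Compare growth rates of the dominant terms (exponentials ≫ polynomials ≫ logarithms), or apply L'Hôpital's rule; the quotient → 0.
Adding the constant: 0 + 6 = 6. Limit = 6.

Final answer: 6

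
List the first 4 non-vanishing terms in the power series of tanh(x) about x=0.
-17·x^7/315 + 2·x^5/15 - x^3/3 + x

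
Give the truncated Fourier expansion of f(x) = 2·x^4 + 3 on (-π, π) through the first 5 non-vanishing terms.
(96 - 16·π^2)·cos(x) + (-6 + 4·π^2)·cos(2·x) + (32/27 - 16·π^2/9)·cos(3·x) + (-3/8 + π^2)·cos(4·x) + 3 + 2·π^4/5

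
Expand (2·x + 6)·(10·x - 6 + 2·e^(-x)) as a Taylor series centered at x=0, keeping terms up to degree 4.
-x^4/6 + 22·x^2 + 40·x - 24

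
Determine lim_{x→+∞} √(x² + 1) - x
This is an ∞ − ∞ indeterminate form.
Multiply and divide by the conjugate √(x²+1) + x; the x² terms cancel, leaving 1/(√(x²+1)+x) → 0.
Limit = 0.

Final answer: 0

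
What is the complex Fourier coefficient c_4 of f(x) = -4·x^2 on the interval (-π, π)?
Compute the real Fourier coefficients first: a_4 = -1, b_4 = 0.
Then c_4 = (a_4 − i·b_4)/2 = -1/2.

Final answer: -1/2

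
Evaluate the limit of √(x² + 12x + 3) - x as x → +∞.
This is an ∞ − ∞ indeterminate form.
Multiply and divide by the conjugate √(x²+12x + 3) + x; the x² terms cancel, leaving (12x + 3)/(√(x²+12x + 3)+x) → 12/2 = 6.
Limit = 6.

Final answer: 6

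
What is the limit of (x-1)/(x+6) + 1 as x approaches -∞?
Evaluate the dominant behaviour as x → -∞; each term tends to a finite value or vanishes.
Limit = 2.

Final answer: 2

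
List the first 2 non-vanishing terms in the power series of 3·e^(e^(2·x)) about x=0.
6·e·x + 3·e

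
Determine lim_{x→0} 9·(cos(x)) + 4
Direct substitution at x = 0 gives 13.

Final answer: 13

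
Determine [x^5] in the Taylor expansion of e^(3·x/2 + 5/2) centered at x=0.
Expand to order 5: e^(3·x/2 + 5/2) = 81·x^5·e^(5/2)/1280 + 27·x^4·e^(5/2)/128 + 9·x^3·e^(5/2)/16 + 9·x^2·e^(5/2)/8 + 3·x·e^(5/2)/2 + e^(5/2) + O(x^6).
The coefficient of x^5 is 81·e^(5/2)/1280.

Final answer: 81·e^(5/2)/1280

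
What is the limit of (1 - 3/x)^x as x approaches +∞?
As x → +∞: this is the defining limit (1 - 3/x)^x → e^(-3).
Limit = e^(-3).

Final answer: e^(-3)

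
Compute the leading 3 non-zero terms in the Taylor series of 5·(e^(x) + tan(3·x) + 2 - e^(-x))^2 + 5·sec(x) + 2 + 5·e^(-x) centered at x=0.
130·x^2 + 95·x + 32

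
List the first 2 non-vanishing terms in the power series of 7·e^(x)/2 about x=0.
7·x/2 + 7/2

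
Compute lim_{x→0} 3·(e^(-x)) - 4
Direct substitution at x = 0 gives -1.

Final answer: -1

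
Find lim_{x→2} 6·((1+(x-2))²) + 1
Direct substitution at x = 2 gives 7.

Final answer: 7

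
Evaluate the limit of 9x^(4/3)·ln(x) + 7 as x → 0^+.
The product is a 0·∞ indeterminate form at x → 0⁺.
Rewrite the product as 9·ln(x) / x^(-4/3) and apply L'Hôpital, or use the standard hierarchy x^(-4/3) ≫ |ln x| as x → 0⁺.
The indeterminate product → 0, so the limit = 7.

Final answer: 7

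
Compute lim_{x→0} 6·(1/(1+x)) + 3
Direct substitution at x = 0 gives 9.

Final answer: 9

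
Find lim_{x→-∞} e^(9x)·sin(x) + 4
Evaluate the dominant behaviour as x → -∞; each term tends to a finite value or vanishes.
Limit = 4.

Final answer: 4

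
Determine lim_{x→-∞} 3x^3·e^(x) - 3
The product is a 0·∞ indeterminate form at x → -∞.
Rewrite the product as 3x^3 / e^(-x) (an ∞/∞ form) and apply L'Hôpital, or use the standard hierarchy e^(|x|) ≫ |x^3| as x → -∞.
The indeterminate product → 0, so the limit = -3.

Final answer: -3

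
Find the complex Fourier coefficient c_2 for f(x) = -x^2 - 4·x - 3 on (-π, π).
Compute the real Fourier coefficients first: a_2 = -1, b_2 = 4.
Then c_2 = (a_2 − i·b_2)/2 = -1/2 - 2·i.

Final answer: -1/2 - 2·i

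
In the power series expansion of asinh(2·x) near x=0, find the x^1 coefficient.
Expand to order 1: asinh(2·x) = 2·x + O(x^2).
The coefficient of x^1 is 2.

Final answer: 2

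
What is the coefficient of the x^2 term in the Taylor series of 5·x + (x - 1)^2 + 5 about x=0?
Expand to order 2: 5·x + (x - 1)^2 + 5 = x^2 + 3·x + 6 + O(x^3).
The coefficient of x^2 is 1.

Final answer: 1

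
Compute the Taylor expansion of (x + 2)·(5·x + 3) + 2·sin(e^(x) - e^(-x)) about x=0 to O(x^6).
-23·x^5/30 - 2·x^3 + 5·x^2 + 17·x + 6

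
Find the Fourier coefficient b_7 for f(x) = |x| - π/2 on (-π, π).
b_7 = (1/π) ∫_{-π}^{π} f(x)·sin(7x) dx.
Evaluate the integral (use parity and integration by parts as needed): b_7 = 0.

Final answer: 0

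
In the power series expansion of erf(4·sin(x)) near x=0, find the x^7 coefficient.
Expand to order 7: erf(4·sin(x)) = -200651·x^7/(210·√(π)) + 1131·x^5/(5·√(π)) - 44·x^3/√(π) + 8·x/√(π) + O(x^8).
The coefficient of x^7 is -200651/(210·√(π)).

Final answer: -200651/(210·√(π))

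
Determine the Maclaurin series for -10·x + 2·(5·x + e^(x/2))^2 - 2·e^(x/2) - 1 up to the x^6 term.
61·x^6/7680 + 131·x^5/1920 + 95·x^4/192 + 67·x^3/24 + 243·x^2/4 + 11·x - 1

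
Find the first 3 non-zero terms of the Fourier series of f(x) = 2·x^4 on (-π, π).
(96 - 16·π^2)·cos(x) + (-6 + 4·π^2)·cos(2·x) + 2·π^4/5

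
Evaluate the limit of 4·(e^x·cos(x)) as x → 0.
Direct substitution at x = 0 gives 4.

Final answer: 4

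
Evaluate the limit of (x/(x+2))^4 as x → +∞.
As x → +∞: x/(x+2) = 1/(1 + 2/x) → 1, and the 4th power of a limit-1 base also → 1.
Limit = 1.

Final answer: 1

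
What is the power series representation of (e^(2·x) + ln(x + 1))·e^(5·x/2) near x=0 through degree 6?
550801·x^6/46080 + 20889·x^5/1280 + 2395·x^4/128 + 835·x^3/48 + 97·x^2/8 + 11·x/2 + 1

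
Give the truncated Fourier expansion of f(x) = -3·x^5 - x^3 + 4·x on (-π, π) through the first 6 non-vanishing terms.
(-700 - 6·π^4 + 118·π^2)·sin(x) + (-14·π^2 + 17 + 3·π^4)·sin(2·x) + (-2·π^4 + 4/27 + 34·π^2/9)·sin(3·x) + (-11·π^2/8 - 95/64 + 3·π^4/2)·sin(4·x) + (-6·π^4/5 + 916/625 + 14·π^2/25)·sin(5·x) + (-2·π^2/9 - 35/27 + π^4)·sin(6·x)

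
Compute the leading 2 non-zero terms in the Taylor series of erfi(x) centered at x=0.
2·x^3/(3·√(π)) + 2·x/√(π)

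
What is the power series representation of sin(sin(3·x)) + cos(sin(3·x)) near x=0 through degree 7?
-1944·x^7/35 - 2997·x^6/80 + 243·x^5/10 + 135·x^4/8 - 9·x^3 - 9·x^2/2 + 3·x + 1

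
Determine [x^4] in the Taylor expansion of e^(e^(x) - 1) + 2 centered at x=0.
Expand to order 4: e^(e^(x) - 1) + 2 = 5·x^4/8 + 5·x^3/6 + x^2 + x + 3 + O(x^5).
The coefficient of x^4 is 5/8.

Final answer: 5/8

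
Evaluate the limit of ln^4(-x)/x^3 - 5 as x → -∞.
The quotient is an ∞/∞ indeterminate form as x → -∞.
Compare growth rates of the dominant terms (exponentials ≫ polynomials ≫ logarithms), or apply L'Hôpital's rule; the quotient → 0.
Adding the constant: 0 - 5 = -5. Limit = -5.

Final answer: -5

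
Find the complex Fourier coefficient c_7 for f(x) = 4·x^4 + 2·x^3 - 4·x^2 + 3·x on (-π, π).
Compute the real Fourier coefficients first: a_7 = 976/2401 - 32·π^2/49, b_7 = 270/343 + 4·π^2/7.
Then c_7 = (a_7 − i·b_7)/2 = -16·π^2/49 + 488/2401 - 2·i·π^2/7 - 135·i/343.

Final answer: -16·π^2/49 + 488/2401 - 2·i·π^2/7 - 135·i/343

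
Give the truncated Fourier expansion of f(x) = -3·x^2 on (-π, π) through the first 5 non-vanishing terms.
12·cos(x) - 3·cos(2·x) + 4·cos(3·x)/3 - 3·cos(4·x)/4 - π^2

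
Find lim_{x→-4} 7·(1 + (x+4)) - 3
Direct substitution at x = -4 gives 4.

Final answer: 4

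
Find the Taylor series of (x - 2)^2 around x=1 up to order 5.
1 - 2·(x - 1) + (x - 1)^2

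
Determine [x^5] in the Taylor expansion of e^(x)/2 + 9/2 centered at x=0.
Expand to order 5: e^(x)/2 + 9/2 = x^5/240 + x^4/48 + x^3/12 + x^2/4 + x/2 + 5 + O(x^6).
The coefficient of x^5 is 1/240.

Final answer: 1/240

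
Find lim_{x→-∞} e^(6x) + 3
Evaluate the dominant behaviour as x → -∞; each term tends to a finite value or vanishes.
Limit = 3.

Final answer: 3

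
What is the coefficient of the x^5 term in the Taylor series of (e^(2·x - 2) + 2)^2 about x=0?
Expand to order 5: (e^(2·x - 2) + 2)^2 = x^5·(8·e^(-4)/(e^(-2) + 2)^2 + 8·e^(-2)/(15·(e^(-2) + 2)))·(e^(-2) + 2)^2 + x^4·(28·e^(-4)/(3·(e^(-2) + 2)^2) + 4·e^(-2)/(3·(e^(-2) + 2)))·(e^(-2) + 2)^2 + x^3·(8·e^(-4)/(e^(-2) + 2)^2 + 8·e^(-2)/(3·(e^(-2) + 2)))·(e^(-2) + 2)^2 + x^2·(4·e^(-4)/(e^(-2) + 2)^2 + 4·e^(-2)/(e^(-2) + 2))·(e^(-2) + 2)^2 + 4·x·(e^(-2) + 2)·e^(-2) + (e^(-2) + 2)^2 + O(x^6).
The coefficient of x^5 is (8·e^(-4)/(e^(-2) + 2)^2 + 8·e^(-2)/(15·(e^(-2) + 2)))·(e^(-2) + 2)^2.

Final answer: (8·e^(-4)/(e^(-2) + 2)^2 + 8·e^(-2)/(15·(e^(-2) + 2)))·(e^(-2) + 2)^2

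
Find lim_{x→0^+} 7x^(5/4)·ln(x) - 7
The product is a 0·∞ indeterminate form at x → 0⁺.
Rewrite the product as 7·ln(x) / x^(-5/4) and apply L'Hôpital, or use the standard hierarchy x^(-5/4) ≫ |ln x| as x → 0⁺.
The indeterminate product → 0, so the limit = -7.

Final answer: -7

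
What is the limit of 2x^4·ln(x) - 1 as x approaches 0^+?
The product is a 0·∞ indeterminate form at x → 0⁺.
Rewrite the product as 2·ln(x) / x^(-4) and apply L'Hôpital, or use the standard hierarchy x^(-4) ≫ |ln x| as x → 0⁺.
The indeterminate product → 0, so the limit = -1.

Final answer: -1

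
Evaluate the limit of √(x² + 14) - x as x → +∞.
This is an ∞ − ∞ indeterminate form.
Multiply and divide by the conjugate √(x²+14) + x; the x² terms cancel, leaving 14/(√(x²+14)+x) → 0.
Limit = 0.

Final answer: 0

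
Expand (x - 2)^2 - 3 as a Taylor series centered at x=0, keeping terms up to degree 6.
x^2 - 4·x + 1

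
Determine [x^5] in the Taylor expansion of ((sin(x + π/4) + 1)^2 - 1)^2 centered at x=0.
Expand to order 5: ((sin(x + π/4) + 1)^2 - 1)^2 = x^5·(-1 + (√(2)/2 + 1)^2)^2·(√(2)/(60·(-1 + (√(2)/2 + 1)^2)) + √(2)·(1/(-1 + (√(2)/2 + 1)^2) + √(2)/(-1 + (√(2)/2 + 1)^2))/(12·(-1 + (√(2)/2 + 1)^2)) + 4/(15·(-1 + (√(2)/2 + 1)^2)) - √(2)·(-2/(3·(-1 + (√(2)/2 + 1)^2)) - √(2)/(6·(-1 + (√(2)/2 + 1)^2)))/(-1 + (√(2)/2 + 1)^2)) + x^4·(-1 + (√(2)/2 + 1)^2)^2·(2·(-2/(3·(-1 + (√(2)/2 + 1)^2)) - √(2)/(6·(-1 + (√(2)/2 + 1)^2)))·(1/(-1 + (√(2)/2 + 1)^2) + √(2)/(-1 + (√(2)/2 + 1)^2)) + √(2)/(12·(-1 + (√(2)/2 + 1)^2)) + 1/(2·(-1 + (√(2)/2 + 1)^2)^2)) + x^3·(-1 + (√(2)/2 + 1)^2)^2·(-√(2)·(1/(-1 + (√(2)/2 + 1)^2) + √(2)/(-1 + (√(2)/2 + 1)^2))/(-1 + (√(2)/2 + 1)^2) - 4/(3·(-1 + (√(2)/2 + 1)^2)) - √(2)/(3·(-1 + (√(2)/2 + 1)^2))) + x^2·(-1 + (√(2)/2 + 1)^2)^2·(-√(2)/(-1 + (√(2)/2 + 1)^2) + (1/(-1 + (√(2)/2 + 1)^2) + √(2)/(-1 + (√(2)/2 + 1)^2))^2) + x·(-1 + (√(2)/2 + 1)^2)^2·(2/(-1 + (√(2)/2 + 1)^2) + 2·√(2)/(-1 + (√(2)/2 + 1)^2)) + (-1 + (√(2)/2 + 1)^2)^2 + O(x^6).
The coefficient of x^5 is (-1 + (√(2)/2 + 1)^2)^2·(√(2)/(60·(-1 + (√(2)/2 + 1)^2)) + √(2)·(1/(-1 + (√(2)/2 + 1)^2) + √(2)/(-1 + (√(2)/2 + 1)^2))/(12·(-1 + (√(2)/2 + 1)^2)) + 4/(15·(-1 + (√(2)/2 + 1)^2)) - √(2)·(-2/(3·(-1 + (√(2)/2 + 1)^2)) - √(2)/(6·(-1 + (√(2)/2 + 1)^2)))/(-1 + (√(2)/2 + 1)^2)).

Final answer: (-1 + (√(2)/2 + 1)^2)^2·(√(2)/(60·(-1 + (√(2)/2 + 1)^2)) + √(2)·(1/(-1 + (√(2)/2 + 1)^2) + √(2)/(-1 + (√(2)/2 + 1)^2))/(12·(-1 + (√(2)/2 + 1)^2)) + 4/(15·(-1 + (√(2)/2 + 1)^2)) - √(2)·(-2/(3·(-1 + (√(2)/2 + 1)^2)) - √(2)/(6·(-1 + (√(2)/2 + 1)^2)))/(-1 + (√(2)/2 + 1)^2))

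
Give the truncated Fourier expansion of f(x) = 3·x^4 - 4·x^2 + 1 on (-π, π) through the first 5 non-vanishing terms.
(160 - 24·π^2)·cos(x) + (-13 + 6·π^2)·cos(2·x) + (32/9 - 8·π^2/3)·cos(3·x) + (-25/16 + 3·π^2/2)·cos(4·x) - 4·π^2/3 + 1 + 3·π^4/5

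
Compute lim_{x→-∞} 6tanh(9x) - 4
Evaluate the dominant behaviour as x → -∞; each term tends to a finite value or vanishes.
Limit = -10.

Final answer: -10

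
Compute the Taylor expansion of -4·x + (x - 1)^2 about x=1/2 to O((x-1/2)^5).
-7/4 - 5·(x - 1/2) + (x - 1/2)^2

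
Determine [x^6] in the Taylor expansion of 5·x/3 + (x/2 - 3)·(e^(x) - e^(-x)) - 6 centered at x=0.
Expand to order 6: 5·x/3 + (x/2 - 3)·(e^(x) - e^(-x)) - 6 = x^6/120 - x^5/20 + x^4/6 - x^3 + x^2 - 13·x/3 - 6 + O(x^7).
The coefficient of x^6 is 1/120.

Final answer: 1/120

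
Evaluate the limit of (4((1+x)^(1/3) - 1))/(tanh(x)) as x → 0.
Both numerator and denominator → 0 as x → 0; this is a 0/0 indeterminate form.
Expand each to leading order near x = 0: numerator ~ 4·x/3, denominator ~ x.
The limit of the ratio is 4/3.

Final answer: 4/3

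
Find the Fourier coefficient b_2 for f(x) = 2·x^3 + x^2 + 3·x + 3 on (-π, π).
b_2 = (1/π) ∫_{-π}^{π} f(x)·sin(2x) dx.
Evaluate the integral (use parity and integration by parts as needed): b_2 = -2·π^2.

Final answer: -2·π^2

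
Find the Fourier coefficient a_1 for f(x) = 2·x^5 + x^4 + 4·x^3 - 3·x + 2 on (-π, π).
a_1 = (1/π) ∫_{-π}^{π} f(x)·cos(1x) dx.
Evaluate the integral (use parity and integration by parts as needed): a_1 = 48 - 8·π^2.

Final answer: 48 - 8·π^2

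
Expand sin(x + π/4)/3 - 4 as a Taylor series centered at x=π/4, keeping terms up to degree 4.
-11/3 - (x - π/4)^2/6 + (x - π/4)^4/72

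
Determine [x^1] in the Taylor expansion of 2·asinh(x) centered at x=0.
Expand to order 1: 2·asinh(x) = 2·x + O(x^2).
The coefficient of x^1 is 2.

Final answer: 2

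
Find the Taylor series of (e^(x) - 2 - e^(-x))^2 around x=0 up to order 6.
8·x^6/45 - x^5/15 + 4·x^4/3 - 4·x^3/3 + 4·x^2 - 8·x + 4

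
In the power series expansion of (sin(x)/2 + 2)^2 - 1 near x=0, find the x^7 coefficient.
Expand to order 7: (sin(x)/2 + 2)^2 - 1 = -x^7/2520 + x^6/90 + x^5/60 - x^4/12 - x^3/3 + x^2/4 + 2·x + 3 + O(x^8).
The coefficient of x^7 is -1/2520.

Final answer: -1/2520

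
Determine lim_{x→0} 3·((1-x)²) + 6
Direct substitution at x = 0 gives 9.

Final answer: 9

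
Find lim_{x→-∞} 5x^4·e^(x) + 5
The product is a 0·∞ indeterminate form at x → -∞.
Rewrite the product as 5x^4 / e^(-x) (an ∞/∞ form) and apply L'Hôpital, or use the standard hierarchy e^(|x|) ≫ |x^4| as x → -∞.
The indeterminate product → 0, so the limit = 5.

Final answer: 5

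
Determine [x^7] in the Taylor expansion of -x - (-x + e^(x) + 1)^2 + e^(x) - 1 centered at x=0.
Expand to order 7: -x - (-x + e^(x) + 1)^2 + e^(x) - 1 = -23·x^7/1008 - 53·x^6/720 - 23·x^5/120 - 3·x^4/8 - x^3/2 - 3·x^2/2 - 4 + O(x^8).
The coefficient of x^7 is -23/1008.

Final answer: -23/1008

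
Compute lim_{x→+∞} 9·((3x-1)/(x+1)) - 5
Evaluate the dominant behaviour as x → +∞; each term tends to a finite value or vanishes.
Limit = 22.

Final answer: 22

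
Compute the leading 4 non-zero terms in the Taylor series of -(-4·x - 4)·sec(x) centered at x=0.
2·x^3 + 2·x^2 + 4·x + 4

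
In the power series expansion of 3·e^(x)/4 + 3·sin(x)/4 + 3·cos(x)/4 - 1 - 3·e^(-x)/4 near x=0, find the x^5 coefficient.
Expand to order 5: 3·e^(x)/4 + 3·sin(x)/4 + 3·cos(x)/4 - 1 - 3·e^(-x)/4 = 3·x^5/160 + x^4/32 + x^3/8 - 3·x^2/8 + 9·x/4 - 1/4 + O(x^6).
The coefficient of x^5 is 3/160.

Final answer: 3/160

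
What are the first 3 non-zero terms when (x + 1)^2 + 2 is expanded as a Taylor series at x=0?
x^2 + 2·x + 3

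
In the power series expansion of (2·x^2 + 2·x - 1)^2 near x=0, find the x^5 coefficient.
Expand to order 5: (2·x^2 + 2·x - 1)^2 = 4·x^4 + 8·x^3 - 4·x + 1 + O(x^6).
The coefficient of x^5 is 0.

Final answer: 0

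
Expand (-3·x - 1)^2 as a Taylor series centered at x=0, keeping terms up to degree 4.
9·x^2 + 6·x + 1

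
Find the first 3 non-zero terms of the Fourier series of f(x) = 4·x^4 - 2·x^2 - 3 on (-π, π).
(200 - 32·π^2)·cos(x) + (-14 + 8·π^2)·cos(2·x) - 2·π^2/3 - 3 + 4·π^4/5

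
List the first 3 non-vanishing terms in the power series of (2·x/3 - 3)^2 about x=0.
4·x^2/9 - 4·x + 9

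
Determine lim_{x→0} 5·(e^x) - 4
Direct substitution at x = 0 gives 1.

Final answer: 1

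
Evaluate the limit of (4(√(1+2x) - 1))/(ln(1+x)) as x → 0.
Both numerator and denominator → 0 as x → 0; this is a 0/0 indeterminate form.
Expand each to leading order near x = 0: numerator ~ 4·x, denominator ~ x.
The limit of the ratio is 4.

Final answer: 4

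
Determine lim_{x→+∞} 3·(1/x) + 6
Evaluate the dominant behaviour as x → +∞; each term tends to a finite value or vanishes.
Limit = 6.

Final answer: 6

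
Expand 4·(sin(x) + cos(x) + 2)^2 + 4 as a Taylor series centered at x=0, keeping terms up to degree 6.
-x^6/45 + 6·x^5/5 + 2·x^4/3 - 8·x^3 - 8·x^2 + 24·x + 40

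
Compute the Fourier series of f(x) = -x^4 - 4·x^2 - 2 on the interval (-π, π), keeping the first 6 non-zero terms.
(-32 + 8·π^2)·cos(x) + (-2·π^2 - 1)·cos(2·x) + (32/27 + 8·π^2/9)·cos(3·x) + (-π^2/2 - 13/16)·cos(4·x) + (352/625 + 8·π^2/25)·cos(5·x) - π^4/5 - 4·π^2/3 - 2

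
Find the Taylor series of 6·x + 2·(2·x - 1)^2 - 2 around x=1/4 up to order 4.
2·(x - 1/4) + 8·(x - 1/4)^2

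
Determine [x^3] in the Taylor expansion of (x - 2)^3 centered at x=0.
Expand to order 3: (x - 2)^3 = x^3 - 6·x^2 + 12·x - 8 + O(x^4).
The coefficient of x^3 is 1.

Final answer: 1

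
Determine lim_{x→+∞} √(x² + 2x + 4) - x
This is an ∞ − ∞ indeterminate form.
Multiply and divide by the conjugate √(x²+2x + 4) + x; the x² terms cancel, leaving (2x + 4)/(√(x²+2x + 4)+x) → 2/2 = 1.
Limit = 1.

Final answer: 1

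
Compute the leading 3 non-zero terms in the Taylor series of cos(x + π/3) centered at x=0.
-x^2/4 - √(3)·x/2 + 1/2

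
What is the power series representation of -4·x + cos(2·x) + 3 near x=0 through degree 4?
2·x^4/3 - 2·x^2 - 4·x + 4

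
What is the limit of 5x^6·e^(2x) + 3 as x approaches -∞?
The product is a 0·∞ indeterminate form at x → -∞.
Rewrite the product as 5x^6 / e^(-2x) (an ∞/∞ form) and apply L'Hôpital, or use the standard hierarchy e^(2|x|) ≫ |x^6| as x → -∞.
The indeterminate product → 0, so the limit = 3.

Final answer: 3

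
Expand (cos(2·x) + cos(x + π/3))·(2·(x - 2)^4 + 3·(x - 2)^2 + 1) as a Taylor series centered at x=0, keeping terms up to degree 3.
x^3·(147 - 87·√(3)/4) + x^2·(-99/4 + 38·√(3)) + x·(-114 - 45·√(3)/2) + 135/2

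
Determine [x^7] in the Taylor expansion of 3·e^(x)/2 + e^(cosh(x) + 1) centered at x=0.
Expand to order 7: 3·e^(x)/2 + e^(cosh(x) + 1) = x^7/3360 + x^6·(1/480 + 31·e^(2)/720) + x^5/80 + x^4·(1/16 + e^(2)/6) + x^3/4 + x^2·(3/4 + e^(2)/2) + 3·x/2 + 3/2 + e^(2) + O(x^8).
The coefficient of x^7 is 1/3360.

Final answer: 1/3360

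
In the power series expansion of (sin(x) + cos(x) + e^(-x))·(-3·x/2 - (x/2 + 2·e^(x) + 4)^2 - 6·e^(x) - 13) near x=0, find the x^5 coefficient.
Expand to order 5: (sin(x) + cos(x) + e^(-x))·(-3·x/2 - (x/2 + 2·e^(x) + 4)^2 - 6·e^(x) - 13) = 31·x^5/24 + x^4/12 - 5·x^3/3 - 85·x^2/2 - 75·x - 110 + O(x^6).
The coefficient of x^5 is 31/24.

Final answer: 31/24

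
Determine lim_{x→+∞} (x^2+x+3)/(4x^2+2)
This is an ∞/∞ indeterminate form as x → +∞.
Divide numerator and denominator by x^2 and let the lower-order terms vanish; the leading terms give 1/4.
Limit = 1/4.

Final answer: 1/4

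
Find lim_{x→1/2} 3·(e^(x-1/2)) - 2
Direct substitution at x = 1/2 gives 1.

Final answer: 1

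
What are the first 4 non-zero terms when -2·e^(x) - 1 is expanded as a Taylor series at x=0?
-x^3/3 - x^2 - 2·x - 3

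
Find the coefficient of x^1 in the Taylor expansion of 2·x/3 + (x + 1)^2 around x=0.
Expand to order 1: 2·x/3 + (x + 1)^2 = 8·x/3 + 1 + O(x^2).
The coefficient of x^1 is 8/3.

Final answer: 8/3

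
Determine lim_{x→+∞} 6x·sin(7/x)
As x → +∞: let u = 7/x → 0⁺; then 6·x·sin(7/x) = 6·7·sin(u)/u → 6·7·1 = 42.
Limit = 42.

Final answer: 42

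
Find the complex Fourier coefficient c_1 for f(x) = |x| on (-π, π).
Compute the real Fourier coefficients first: a_1 = -4/π, b_1 = 0.
Then c_1 = (a_1 − i·b_1)/2 = -2/π.

Final answer: -2/π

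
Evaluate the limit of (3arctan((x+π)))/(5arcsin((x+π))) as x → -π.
Both numerator and denominator → 0 as x → -π; this is a 0/0 indeterminate form.
Expand each to leading order near x = -π: numerator ~ 3·(x + π), denominator ~ 5·(x + π).
The limit of the ratio is 3/5.

Final answer: 3/5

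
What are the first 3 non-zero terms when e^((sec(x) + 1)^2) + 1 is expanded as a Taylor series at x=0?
37·x^4·e^(4)/12 + 2·x^2·e^(4) + 1 + e^(4)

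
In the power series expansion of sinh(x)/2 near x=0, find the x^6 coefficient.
Expand to order 6: sinh(x)/2 = x^5/240 + x^3/12 + x/2 + O(x^7).
The coefficient of x^6 is 0.

Final answer: 0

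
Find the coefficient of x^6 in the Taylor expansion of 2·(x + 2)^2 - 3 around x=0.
Expand to order 6: 2·(x + 2)^2 - 3 = 2·x^2 + 8·x + 5 + O(x^7).
The coefficient of x^6 is 0.

Final answer: 0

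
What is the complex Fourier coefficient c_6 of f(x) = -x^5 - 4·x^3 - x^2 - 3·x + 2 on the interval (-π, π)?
Compute the real Fourier coefficients first: a_6 = -1/9, b_6 = 131/162 + 31·π^2/27 + π^4/3.
Then c_6 = (a_6 − i·b_6)/2 = -1/18 - i·π^4/6 - 31·i·π^2/54 - 131·i/324.

Final answer: -1/18 - i·π^4/6 - 31·i·π^2/54 - 131·i/324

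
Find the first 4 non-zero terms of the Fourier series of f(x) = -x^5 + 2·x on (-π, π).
(-236 - 2·π^4 + 40·π^2)·sin(x) + (-5·π^2 + 11/2 + π^4)·sin(2·x) + (-2·π^4/3 + 28/81 + 40·π^2/27)·sin(3·x) + (-5·π^2/8 - 49/64 + π^4/2)·sin(4·x)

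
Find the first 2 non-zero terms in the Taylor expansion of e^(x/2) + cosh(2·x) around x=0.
x/2 + 2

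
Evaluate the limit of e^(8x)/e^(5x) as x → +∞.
This is an ∞/∞ indeterminate form as x → +∞.
Rewrite e^(8x)/e^(5x) = e^((8−5)x) = e^(3x); the exponent coefficient is 3 > 0 so e^(3x) → ∞.
Limit = ∞.

Final answer: ∞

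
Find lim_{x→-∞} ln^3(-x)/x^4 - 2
The quotient is an ∞/∞ indeterminate form as x → -∞.
Compare growth rates of the dominant terms (exponentials ≫ polynomials ≫ logarithms), or apply L'Hôpital's rule; the quotient → 0.
Adding the constant: 0 - 2 = -2. Limit = -2.

Final answer: -2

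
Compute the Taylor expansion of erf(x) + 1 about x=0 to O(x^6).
x^5/(5·√(π)) - 2·x^3/(3·√(π)) + 2·x/√(π) + 1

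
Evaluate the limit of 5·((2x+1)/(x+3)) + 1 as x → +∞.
Evaluate the dominant behaviour as x → +∞; each term tends to a finite value or vanishes.
Limit = 11.

Final answer: 11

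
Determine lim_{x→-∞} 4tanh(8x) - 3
Evaluate the dominant behaviour as x → -∞; each term tends to a finite value or vanishes.
Limit = -7.

Final answer: -7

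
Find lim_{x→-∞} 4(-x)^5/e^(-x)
This is an ∞/∞ indeterminate form as x → -∞.
Compare growth rates of the dominant terms (exponentials ≫ polynomials ≫ logarithms), or apply L'Hôpital's rule; the quotient → 0.
Limit = 0.

Final answer: 0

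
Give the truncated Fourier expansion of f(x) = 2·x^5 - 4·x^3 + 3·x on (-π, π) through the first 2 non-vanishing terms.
(-88·π^2 + 4·π^4 + 534)·sin(x) + (-2·π^4 - 24 + 14·π^2)·sin(2·x)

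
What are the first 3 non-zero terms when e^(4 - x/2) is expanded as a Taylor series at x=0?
x^2·e^(4)/8 - x·e^(4)/2 + e^(4)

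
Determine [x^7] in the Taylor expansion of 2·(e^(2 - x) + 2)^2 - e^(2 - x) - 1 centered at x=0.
Expand to order 7: 2·(e^(2 - x) + 2)^2 - e^(2 - x) - 1 = x^7·(2·(2 + e^(2))^2·(-e^(4)/(40·(2 + e^(2))^2) - e^(2)/(2520·(2 + e^(2)))) + e^(2)/5040) + x^6·(-e^(2)/720 + 2·(2 + e^(2))^2·(e^(2)/(360·(2 + e^(2))) + 31·e^(4)/(360·(2 + e^(2))^2))) + x^5·(2·(2 + e^(2))^2·(-e^(4)/(4·(2 + e^(2))^2) - e^(2)/(60·(2 + e^(2)))) + e^(2)/120) + x^4·(-e^(2)/24 + 2·(2 + e^(2))^2·(e^(2)/(12·(2 + e^(2))) + 7·e^(4)/(12·(2 + e^(2))^2))) + x^3·(2·(2 + e^(2))^2·(-e^(4)/(2 + e^(2))^2 - e^(2)/(3·(2 + e^(2)))) + e^(2)/6) + x^2·(-e^(2)/2 + 2·(2 + e^(2))^2·(e^(4)/(2 + e^(2))^2 + e^(2)/(2 + e^(2)))) + x·(-4·(2 + e^(2))·e^(2) + e^(2)) - e^(2) - 1 + 2·(2 + e^(2))^2 + O(x^8).
The coefficient of x^7 is 2·(2 + e^(2))^2·(-e^(4)/(40·(2 + e^(2))^2) - e^(2)/(2520·(2 + e^(2)))) + e^(2)/5040.

Final answer: 2·(2 + e^(2))^2·(-e^(4)/(40·(2 + e^(2))^2) - e^(2)/(2520·(2 + e^(2)))) + e^(2)/5040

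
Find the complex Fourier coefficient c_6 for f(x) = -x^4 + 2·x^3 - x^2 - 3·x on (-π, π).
Compute the real Fourier coefficients first: a_6 = -2·π^2/9 - 2/27, b_6 = 10/9 - 2·π^2/3.
Then c_6 = (a_6 − i·b_6)/2 = -π^2/9 - 1/27 - 5·i/9 + i·π^2/3.

Final answer: -π^2/9 - 1/27 - 5·i/9 + i·π^2/3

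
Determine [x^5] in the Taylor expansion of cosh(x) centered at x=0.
Expand to order 5: cosh(x) = x^4/24 + x^2/2 + 1 + O(x^6).
The coefficient of x^5 is 0.

Final answer: 0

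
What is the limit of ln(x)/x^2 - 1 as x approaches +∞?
The quotient is an ∞/∞ indeterminate form as x → +∞.
The polynomial denominator x^2 dominates the logarithmic numerator (any positive power of x ≫ ln(x) as x → ∞), so the quotient → 0.
Adding the constant: 0 - 1 = -1. Limit = -1.

Final answer: -1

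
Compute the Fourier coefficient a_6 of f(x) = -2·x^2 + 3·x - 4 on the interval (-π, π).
a_6 = (1/π) ∫_{-π}^{π} f(x)·cos(6x) dx.
Evaluate the integral (use parity and integration by parts as needed): a_6 = -2/9.

Final answer: -2/9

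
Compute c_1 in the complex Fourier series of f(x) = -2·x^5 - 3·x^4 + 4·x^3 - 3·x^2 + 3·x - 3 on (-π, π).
Compute the real Fourier coefficients first: a_1 = -132 + 24·π^2, b_1 = -522 - 4·π^4 + 88·π^2.
Then c_1 = (a_1 − i·b_1)/2 = -66 + 12·π^2 - 44·i·π^2 + 2·i·π^4 + 261·i.

Final answer: -66 + 12·π^2 - 44·i·π^2 + 2·i·π^4 + 261·i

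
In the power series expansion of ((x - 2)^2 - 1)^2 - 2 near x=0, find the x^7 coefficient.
Expand to order 7: ((x - 2)^2 - 1)^2 - 2 = x^4 - 8·x^3 + 22·x^2 - 24·x + 7 + O(x^8).
The coefficient of x^7 is 0.

Final answer: 0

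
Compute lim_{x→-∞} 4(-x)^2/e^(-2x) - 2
The quotient is an ∞/∞ indeterminate form as x → -∞.
Compare growth rates of the dominant terms (exponentials ≫ polynomials ≫ logarithms), or apply L'Hôpital's rule; the quotient → 0.
Adding the constant: 0 - 2 = -2. Limit = -2.

Final answer: -2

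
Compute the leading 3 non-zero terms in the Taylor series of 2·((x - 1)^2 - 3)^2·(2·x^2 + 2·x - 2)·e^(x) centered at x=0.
24·x^2 - 32·x - 16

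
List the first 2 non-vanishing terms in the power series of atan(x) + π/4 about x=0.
x + π/4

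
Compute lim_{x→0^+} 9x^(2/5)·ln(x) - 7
The product is a 0·∞ indeterminate form at x → 0⁺.
Rewrite the product as 9·ln(x) / x^(-2/5) and apply L'Hôpital, or use the standard hierarchy x^(-2/5) ≫ |ln x| as x → 0⁺.
The indeterminate product → 0, so the limit = -7.

Final answer: -7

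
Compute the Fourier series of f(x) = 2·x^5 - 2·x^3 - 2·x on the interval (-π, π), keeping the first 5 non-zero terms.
(-84·π^2 + 4·π^4 + 500)·sin(x) + (-2·π^4 - 16 + 12·π^2)·sin(2·x) + (-116·π^2/27 + 124/81 + 4·π^4/3)·sin(3·x) + (-π^4 + 5/32 + 9·π^2/4)·sin(4·x) + (-36·π^2/25 - 284/625 + 4·π^4/5)·sin(5·x)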